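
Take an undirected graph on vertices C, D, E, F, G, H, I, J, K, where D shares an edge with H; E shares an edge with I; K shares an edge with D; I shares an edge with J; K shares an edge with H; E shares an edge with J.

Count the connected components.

5

From C: component {C}.
From D: component {D, H, K}.
From E: component {E, I, J}.
From F: component {F}.
From G: component {G}.
That's 5 components.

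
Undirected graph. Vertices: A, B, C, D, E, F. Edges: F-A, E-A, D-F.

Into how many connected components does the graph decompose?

3

From A: component {A, D, E, F}.
From B: component {B}.
From C: component {C}.
That's 3 components.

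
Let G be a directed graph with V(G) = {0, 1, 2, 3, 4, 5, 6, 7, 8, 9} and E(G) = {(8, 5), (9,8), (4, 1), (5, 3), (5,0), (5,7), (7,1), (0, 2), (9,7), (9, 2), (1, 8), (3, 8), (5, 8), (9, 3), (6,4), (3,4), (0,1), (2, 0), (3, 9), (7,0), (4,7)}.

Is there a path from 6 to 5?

Yes

Explore from 6.
Distance 1: reach 4.
Distance 2: reach 1, 7.
Distance 3: reach 0, 8.
Distance 4: reach 2, 5.
Found 5.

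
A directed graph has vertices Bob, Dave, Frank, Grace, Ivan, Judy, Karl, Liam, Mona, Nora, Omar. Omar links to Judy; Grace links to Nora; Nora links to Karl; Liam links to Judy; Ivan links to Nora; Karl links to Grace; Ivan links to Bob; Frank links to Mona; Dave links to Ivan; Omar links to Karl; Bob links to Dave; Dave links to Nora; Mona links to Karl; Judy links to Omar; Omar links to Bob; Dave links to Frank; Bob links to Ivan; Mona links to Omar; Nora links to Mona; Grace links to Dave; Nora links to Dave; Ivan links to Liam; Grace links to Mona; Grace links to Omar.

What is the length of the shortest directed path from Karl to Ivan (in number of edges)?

3

Distance 0: Karl.
Distance 1: Grace.
Distance 2: Dave, Mona, Nora, Omar.
Distance 3: Bob, Frank, Ivan, Judy — contains Ivan.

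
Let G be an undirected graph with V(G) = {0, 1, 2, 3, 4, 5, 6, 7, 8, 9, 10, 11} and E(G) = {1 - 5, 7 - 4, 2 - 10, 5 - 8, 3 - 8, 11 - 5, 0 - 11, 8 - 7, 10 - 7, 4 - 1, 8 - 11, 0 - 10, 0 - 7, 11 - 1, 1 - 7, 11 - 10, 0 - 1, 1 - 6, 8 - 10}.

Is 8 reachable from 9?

No

9 has no edges, so nothing is reachable from it.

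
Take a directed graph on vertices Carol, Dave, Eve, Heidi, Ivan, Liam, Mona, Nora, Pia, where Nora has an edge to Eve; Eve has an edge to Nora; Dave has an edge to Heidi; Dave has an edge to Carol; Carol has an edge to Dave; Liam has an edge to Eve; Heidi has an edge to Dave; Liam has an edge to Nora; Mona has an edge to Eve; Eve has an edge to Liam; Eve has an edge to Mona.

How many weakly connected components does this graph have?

4

From Carol: component {Carol, Dave, Heidi}.
From Eve: component {Eve, Liam, Mona, Nora}.
From Ivan: component {Ivan}.
From Pia: component {Pia}.
That's 4 components.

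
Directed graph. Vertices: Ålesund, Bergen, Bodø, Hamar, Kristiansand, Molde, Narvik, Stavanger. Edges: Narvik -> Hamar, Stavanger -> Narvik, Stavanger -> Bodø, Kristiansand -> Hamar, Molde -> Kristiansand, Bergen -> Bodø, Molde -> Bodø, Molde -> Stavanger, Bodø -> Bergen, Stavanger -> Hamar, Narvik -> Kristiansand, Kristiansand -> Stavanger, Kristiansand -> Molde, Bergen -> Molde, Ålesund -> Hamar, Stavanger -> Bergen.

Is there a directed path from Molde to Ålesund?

No

Explore from Molde.
Distance 1: reach Bodø, Kristiansand, Stavanger.
Distance 2: reach Bergen, Hamar, Narvik.
The search from Molde is exhausted; no directed path reaches Ålesund.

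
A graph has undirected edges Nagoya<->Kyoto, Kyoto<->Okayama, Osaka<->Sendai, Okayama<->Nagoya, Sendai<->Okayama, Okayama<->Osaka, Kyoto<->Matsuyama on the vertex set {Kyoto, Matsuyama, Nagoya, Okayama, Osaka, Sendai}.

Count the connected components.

1

From Kyoto: component {Kyoto, Matsuyama, Nagoya, Okayama, Osaka, Sendai}.
That's 1 component.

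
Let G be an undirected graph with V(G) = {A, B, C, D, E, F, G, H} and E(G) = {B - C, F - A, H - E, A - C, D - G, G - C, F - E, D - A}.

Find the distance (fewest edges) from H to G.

5

Distance 0: H.
Distance 1: E.
Distance 2: F.
Distance 3: A.
Distance 4: C, D.
Distance 5: B, G — contains G.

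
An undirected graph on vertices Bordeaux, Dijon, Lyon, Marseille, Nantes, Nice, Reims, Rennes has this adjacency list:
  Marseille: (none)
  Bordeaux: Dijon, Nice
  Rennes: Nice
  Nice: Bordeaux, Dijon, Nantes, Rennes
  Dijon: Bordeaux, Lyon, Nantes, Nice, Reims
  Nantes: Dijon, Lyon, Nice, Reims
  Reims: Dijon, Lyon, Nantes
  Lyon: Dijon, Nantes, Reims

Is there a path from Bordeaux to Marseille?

Explore from Bordeaux.
Distance 1: reach Dijon, Nice.
Distance 2: reach Lyon, Nantes, Reims, Rennes.
The search is exhausted without reaching Marseille; it lies in a different component.

No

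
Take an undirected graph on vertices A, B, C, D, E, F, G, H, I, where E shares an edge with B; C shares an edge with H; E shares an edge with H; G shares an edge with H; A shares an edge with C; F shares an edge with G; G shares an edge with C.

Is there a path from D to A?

No

D has no edges, so nothing is reachable from it.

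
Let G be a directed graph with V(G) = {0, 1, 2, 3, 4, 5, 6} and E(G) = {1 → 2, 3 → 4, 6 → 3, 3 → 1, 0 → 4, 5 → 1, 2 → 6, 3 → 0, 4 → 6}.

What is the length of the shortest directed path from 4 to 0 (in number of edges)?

3

Distance 0: 4.
Distance 1: 6.
Distance 2: 3.
Distance 3: 0, 1 — contains 0.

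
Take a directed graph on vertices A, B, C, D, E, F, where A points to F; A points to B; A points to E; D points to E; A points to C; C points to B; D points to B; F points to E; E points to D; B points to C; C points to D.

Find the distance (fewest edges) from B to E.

3

Distance 0: B.
Distance 1: C.
Distance 2: D.
Distance 3: E — contains E.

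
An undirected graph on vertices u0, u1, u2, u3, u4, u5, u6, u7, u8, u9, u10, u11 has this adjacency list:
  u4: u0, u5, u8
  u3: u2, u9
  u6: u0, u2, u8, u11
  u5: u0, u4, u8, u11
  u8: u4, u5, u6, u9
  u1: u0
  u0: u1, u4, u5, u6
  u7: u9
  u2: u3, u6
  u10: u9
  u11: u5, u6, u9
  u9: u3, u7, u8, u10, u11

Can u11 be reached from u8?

Yes

Explore from u8.
Distance 1: reach u4, u5, u6, u9.
Distance 2: reach u0, u2, u3, u7, u10, u11.
Found u11.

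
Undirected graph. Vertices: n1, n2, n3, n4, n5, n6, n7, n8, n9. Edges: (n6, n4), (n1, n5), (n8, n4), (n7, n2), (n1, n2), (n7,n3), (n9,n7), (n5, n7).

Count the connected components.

From n1: component {n1, n2, n3, n5, n7, n9}.
From n4: component {n4, n6, n8}.
That's 2 components.

2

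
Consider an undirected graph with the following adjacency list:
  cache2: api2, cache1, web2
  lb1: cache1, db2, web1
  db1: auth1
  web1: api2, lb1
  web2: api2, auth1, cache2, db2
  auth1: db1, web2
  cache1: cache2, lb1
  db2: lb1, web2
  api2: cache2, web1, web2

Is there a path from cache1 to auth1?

Explore from cache1.
Distance 1: reach cache2, lb1.
Distance 2: reach api2, db2, web1, web2.
Distance 3: reach auth1.
Found auth1.

Yes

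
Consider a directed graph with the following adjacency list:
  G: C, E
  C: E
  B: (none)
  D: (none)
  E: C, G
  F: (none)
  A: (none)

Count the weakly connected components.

From A: component {A}.
From B: component {B}.
From C: component {C, E, G}.
From D: component {D}.
From F: component {F}.
That's 5 components.

5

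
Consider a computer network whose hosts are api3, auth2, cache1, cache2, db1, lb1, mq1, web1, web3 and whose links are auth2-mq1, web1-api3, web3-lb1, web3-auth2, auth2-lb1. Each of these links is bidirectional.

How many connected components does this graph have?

5

From api3: component {api3, web1}.
From auth2: component {auth2, lb1, mq1, web3}.
From cache1: component {cache1}.
From cache2: component {cache2}.
From db1: component {db1}.
That's 5 components.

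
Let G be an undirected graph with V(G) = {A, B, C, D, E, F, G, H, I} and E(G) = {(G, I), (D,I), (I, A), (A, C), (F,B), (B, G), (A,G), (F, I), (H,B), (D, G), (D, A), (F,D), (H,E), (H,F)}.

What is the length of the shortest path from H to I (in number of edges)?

Distance 0: H.
Distance 1: B, E, F.
Distance 2: D, G, I — contains I.

2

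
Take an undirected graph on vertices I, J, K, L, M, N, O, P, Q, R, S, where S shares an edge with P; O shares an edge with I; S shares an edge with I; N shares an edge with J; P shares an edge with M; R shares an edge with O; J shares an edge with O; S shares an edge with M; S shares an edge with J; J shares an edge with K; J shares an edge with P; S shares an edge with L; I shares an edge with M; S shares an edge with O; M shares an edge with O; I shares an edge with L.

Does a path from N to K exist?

Explore from N.
Distance 1: reach J.
Distance 2: reach K, O, P, S.
Found K.

Yes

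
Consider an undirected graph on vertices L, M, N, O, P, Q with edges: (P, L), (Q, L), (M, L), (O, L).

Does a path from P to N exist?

No

Explore from P.
Distance 1: reach L.
Distance 2: reach M, O, Q.
The search is exhausted without reaching N; it lies in a different component.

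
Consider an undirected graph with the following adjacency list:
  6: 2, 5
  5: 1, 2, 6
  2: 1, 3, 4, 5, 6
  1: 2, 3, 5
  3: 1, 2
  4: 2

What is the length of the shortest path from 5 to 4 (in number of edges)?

Distance 0: 5.
Distance 1: 1, 2, 6.
Distance 2: 3, 4 — contains 4.

2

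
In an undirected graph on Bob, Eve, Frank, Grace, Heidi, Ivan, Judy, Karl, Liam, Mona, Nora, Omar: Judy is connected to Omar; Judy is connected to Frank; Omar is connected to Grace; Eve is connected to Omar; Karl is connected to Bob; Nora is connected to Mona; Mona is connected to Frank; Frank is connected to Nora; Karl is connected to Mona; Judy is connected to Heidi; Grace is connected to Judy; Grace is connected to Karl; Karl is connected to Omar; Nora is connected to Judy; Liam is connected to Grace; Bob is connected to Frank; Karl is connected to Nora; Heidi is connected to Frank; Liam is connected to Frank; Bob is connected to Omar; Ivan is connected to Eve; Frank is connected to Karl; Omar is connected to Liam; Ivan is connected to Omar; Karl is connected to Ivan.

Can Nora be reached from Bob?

Yes

Explore from Bob.
Distance 1: reach Frank, Karl, Omar.
Distance 2: reach Eve, Grace, Heidi, Ivan, Judy, Liam, Mona, Nora.
Found Nora.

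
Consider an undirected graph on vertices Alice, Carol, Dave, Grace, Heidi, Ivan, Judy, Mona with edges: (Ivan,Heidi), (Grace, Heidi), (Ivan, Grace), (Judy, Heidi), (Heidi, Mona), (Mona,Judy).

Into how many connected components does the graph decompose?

From Alice: component {Alice}.
From Carol: component {Carol}.
From Dave: component {Dave}.
From Grace: component {Grace, Heidi, Ivan, Judy, Mona}.
That's 4 components.

4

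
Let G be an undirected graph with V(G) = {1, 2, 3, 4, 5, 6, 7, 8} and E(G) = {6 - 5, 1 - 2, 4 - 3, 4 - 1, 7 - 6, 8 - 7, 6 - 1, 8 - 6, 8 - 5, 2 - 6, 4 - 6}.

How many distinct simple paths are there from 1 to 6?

3

1–2–6
1–4–6
1–6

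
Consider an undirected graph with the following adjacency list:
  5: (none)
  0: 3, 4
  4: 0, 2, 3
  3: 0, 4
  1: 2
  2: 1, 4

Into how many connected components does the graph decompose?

2

From 0: component {0, 1, 2, 3, 4}.
From 5: component {5}.
That's 2 components.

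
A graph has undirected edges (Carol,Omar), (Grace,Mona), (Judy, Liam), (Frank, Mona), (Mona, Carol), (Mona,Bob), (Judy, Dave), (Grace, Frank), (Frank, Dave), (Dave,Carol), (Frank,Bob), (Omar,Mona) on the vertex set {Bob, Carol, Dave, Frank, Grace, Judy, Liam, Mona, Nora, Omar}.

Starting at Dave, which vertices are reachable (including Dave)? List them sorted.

Bob, Carol, Dave, Frank, Grace, Judy, Liam, Mona, Omar

Start at Dave.
Its neighbours: Carol, Frank, Judy.
Then their neighbours: Bob, Grace, Liam, Mona, Omar.
Nothing further is reachable.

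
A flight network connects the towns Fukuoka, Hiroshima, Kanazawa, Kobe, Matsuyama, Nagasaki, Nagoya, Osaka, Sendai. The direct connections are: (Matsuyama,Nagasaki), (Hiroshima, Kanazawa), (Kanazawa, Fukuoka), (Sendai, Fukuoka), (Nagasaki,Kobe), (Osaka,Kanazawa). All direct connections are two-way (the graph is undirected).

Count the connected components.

From Fukuoka: component {Fukuoka, Hiroshima, Kanazawa, Osaka, Sendai}.
From Kobe: component {Kobe, Matsuyama, Nagasaki}.
From Nagoya: component {Nagoya}.
That's 3 components.

3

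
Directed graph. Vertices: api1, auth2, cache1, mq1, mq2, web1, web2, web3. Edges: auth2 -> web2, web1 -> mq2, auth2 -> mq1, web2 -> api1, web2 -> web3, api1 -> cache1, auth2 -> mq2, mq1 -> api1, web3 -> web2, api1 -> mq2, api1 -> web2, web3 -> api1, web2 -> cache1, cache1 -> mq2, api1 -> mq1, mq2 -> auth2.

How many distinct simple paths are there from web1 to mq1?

web1→mq2→auth2→mq1
web1→mq2→auth2→web2→api1→mq1
web1→mq2→auth2→web2→web3→api1→mq1

3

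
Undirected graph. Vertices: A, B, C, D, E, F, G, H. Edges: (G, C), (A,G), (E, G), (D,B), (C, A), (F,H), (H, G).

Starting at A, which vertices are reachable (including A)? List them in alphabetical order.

A, C, E, F, G, H

Start at A.
Its neighbours: C, G.
Then their neighbours: E, H.
Then next layer: F.
Nothing further is reachable.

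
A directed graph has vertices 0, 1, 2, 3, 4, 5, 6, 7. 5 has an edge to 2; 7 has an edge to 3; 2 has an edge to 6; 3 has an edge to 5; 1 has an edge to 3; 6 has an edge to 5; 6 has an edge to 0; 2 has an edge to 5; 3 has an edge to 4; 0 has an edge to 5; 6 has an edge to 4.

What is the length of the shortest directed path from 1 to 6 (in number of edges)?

4

Distance 0: 1.
Distance 1: 3.
Distance 2: 4, 5.
Distance 3: 2.
Distance 4: 6 — contains 6.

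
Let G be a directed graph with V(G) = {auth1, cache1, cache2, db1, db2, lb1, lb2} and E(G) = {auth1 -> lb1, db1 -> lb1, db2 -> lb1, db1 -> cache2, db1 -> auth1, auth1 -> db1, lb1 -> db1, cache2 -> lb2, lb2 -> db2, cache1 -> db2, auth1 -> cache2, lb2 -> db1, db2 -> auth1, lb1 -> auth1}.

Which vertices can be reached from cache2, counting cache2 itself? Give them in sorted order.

Start at cache2.
Its neighbours: lb2.
Then their neighbours: db1, db2.
Then next layer: auth1, lb1.
Nothing further is reachable.

auth1, cache2, db1, db2, lb1, lb2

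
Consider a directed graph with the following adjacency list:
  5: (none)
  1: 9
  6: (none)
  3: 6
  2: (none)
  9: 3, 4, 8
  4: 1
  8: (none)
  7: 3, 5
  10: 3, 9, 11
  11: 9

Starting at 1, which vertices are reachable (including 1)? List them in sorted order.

Start at 1.
Its neighbours: 9.
Then their neighbours: 3, 4, 8.
Then next layer: 6.
Nothing further is reachable.

1, 3, 4, 6, 8, 9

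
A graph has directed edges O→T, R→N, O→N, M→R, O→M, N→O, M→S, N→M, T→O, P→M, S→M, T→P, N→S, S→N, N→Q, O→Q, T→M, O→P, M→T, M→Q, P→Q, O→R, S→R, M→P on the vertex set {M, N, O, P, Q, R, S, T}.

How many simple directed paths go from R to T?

R→N→M→T
R→N→O→M→T
R→N→O→P→M→T
R→N→O→T
R→N→S→M→T

5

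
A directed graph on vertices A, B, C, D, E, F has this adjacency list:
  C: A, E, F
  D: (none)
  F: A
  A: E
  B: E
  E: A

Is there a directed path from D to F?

D has no outgoing edges, so nothing is reachable from it.

No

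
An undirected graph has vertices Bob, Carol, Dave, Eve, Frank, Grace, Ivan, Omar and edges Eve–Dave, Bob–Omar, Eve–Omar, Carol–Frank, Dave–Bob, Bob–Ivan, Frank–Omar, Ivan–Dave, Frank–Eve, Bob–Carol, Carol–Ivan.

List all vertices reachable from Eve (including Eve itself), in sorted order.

Bob, Carol, Dave, Eve, Frank, Ivan, Omar

Start at Eve.
Its neighbours: Dave, Frank, Omar.
Then their neighbours: Bob, Carol, Ivan.
Nothing further is reachable.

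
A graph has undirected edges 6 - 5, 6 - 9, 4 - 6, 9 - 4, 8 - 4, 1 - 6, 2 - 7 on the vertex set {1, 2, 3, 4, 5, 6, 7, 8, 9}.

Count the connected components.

From 1: component {1, 4, 5, 6, 8, 9}.
From 2: component {2, 7}.
From 3: component {3}.
That's 3 components.

3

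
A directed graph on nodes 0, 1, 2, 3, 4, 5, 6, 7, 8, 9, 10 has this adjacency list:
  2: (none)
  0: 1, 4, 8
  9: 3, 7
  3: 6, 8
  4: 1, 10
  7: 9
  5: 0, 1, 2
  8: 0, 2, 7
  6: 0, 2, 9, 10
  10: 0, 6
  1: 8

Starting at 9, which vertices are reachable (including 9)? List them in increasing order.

0, 1, 2, 3, 4, 6, 7, 8, 9, 10

Start at 9.
Its neighbours: 3, 7.
Then their neighbours: 6, 8.
Then next layer: 0, 2, 10.
Then next layer: 1, 4.
Nothing further is reachable.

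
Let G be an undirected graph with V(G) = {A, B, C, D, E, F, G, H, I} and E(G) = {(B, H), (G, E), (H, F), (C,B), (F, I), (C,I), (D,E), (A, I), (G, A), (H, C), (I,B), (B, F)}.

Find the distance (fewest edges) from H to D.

Distance 0: H.
Distance 1: B, C, F.
Distance 2: I.
Distance 3: A.
Distance 4: G.
Distance 5: E.
Distance 6: D — contains D.

6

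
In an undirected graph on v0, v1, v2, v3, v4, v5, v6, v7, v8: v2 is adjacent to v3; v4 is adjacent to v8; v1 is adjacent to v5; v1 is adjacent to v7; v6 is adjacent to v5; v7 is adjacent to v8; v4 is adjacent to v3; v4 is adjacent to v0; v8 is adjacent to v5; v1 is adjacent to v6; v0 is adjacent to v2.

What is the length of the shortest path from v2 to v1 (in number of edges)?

Distance 0: v2.
Distance 1: v0, v3.
Distance 2: v4.
Distance 3: v8.
Distance 4: v5, v7.
Distance 5: v1, v6 — contains v1.

5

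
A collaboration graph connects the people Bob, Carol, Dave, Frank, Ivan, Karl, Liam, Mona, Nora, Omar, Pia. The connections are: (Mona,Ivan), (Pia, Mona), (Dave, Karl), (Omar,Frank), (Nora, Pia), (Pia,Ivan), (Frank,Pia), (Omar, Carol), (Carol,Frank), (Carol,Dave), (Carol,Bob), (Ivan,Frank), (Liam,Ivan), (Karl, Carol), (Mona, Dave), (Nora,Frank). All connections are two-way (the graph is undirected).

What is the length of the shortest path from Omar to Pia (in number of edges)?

Distance 0: Omar.
Distance 1: Carol, Frank.
Distance 2: Bob, Dave, Ivan, Karl, Nora, Pia — contains Pia.

2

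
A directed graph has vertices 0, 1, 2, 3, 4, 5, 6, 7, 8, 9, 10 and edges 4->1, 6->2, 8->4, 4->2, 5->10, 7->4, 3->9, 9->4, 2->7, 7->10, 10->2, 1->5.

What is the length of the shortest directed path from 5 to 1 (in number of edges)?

5

Distance 0: 5.
Distance 1: 10.
Distance 2: 2.
Distance 3: 7.
Distance 4: 4.
Distance 5: 1 — contains 1.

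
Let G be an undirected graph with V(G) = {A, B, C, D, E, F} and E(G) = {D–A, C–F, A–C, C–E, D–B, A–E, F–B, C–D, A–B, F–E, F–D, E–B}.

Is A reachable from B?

Yes

Explore from B.
Distance 1: reach A, D, E, F.
Found A.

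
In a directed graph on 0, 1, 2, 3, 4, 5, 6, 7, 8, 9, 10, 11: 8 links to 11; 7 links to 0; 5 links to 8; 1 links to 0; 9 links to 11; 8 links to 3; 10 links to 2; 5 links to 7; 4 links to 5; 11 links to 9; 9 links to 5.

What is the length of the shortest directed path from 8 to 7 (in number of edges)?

4

Distance 0: 8.
Distance 1: 3, 11.
Distance 2: 9.
Distance 3: 5.
Distance 4: 7 — contains 7.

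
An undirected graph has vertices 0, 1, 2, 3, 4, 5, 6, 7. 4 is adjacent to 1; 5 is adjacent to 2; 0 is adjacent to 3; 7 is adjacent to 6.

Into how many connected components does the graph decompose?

From 0: component {0, 3}.
From 1: component {1, 4}.
From 2: component {2, 5}.
From 6: component {6, 7}.
That's 4 components.

4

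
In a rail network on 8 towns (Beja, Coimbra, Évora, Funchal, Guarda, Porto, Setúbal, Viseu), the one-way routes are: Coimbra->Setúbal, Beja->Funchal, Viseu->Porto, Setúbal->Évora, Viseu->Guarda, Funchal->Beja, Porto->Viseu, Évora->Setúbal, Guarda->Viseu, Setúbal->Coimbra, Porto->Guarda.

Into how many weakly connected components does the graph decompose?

3

From Beja: component {Beja, Funchal}.
From Coimbra: component {Coimbra, Évora, Setúbal}.
From Guarda: component {Guarda, Porto, Viseu}.
That's 3 components.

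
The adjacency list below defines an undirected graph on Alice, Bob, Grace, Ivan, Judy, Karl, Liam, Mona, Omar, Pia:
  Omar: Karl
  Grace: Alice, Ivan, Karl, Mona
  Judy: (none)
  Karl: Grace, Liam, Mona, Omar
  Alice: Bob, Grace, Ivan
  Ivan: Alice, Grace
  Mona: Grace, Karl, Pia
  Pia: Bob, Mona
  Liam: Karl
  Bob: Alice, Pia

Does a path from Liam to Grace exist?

Explore from Liam.
Distance 1: reach Karl.
Distance 2: reach Grace, Mona, Omar.
Found Grace.

Yes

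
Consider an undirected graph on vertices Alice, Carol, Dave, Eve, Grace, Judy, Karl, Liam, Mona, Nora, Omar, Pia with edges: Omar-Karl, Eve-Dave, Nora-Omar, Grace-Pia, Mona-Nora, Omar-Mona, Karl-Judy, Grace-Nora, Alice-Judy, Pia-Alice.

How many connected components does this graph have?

4

From Alice: component {Alice, Grace, Judy, Karl, Mona, Nora, Omar, Pia}.
From Carol: component {Carol}.
From Dave: component {Dave, Eve}.
From Liam: component {Liam}.
That's 4 components.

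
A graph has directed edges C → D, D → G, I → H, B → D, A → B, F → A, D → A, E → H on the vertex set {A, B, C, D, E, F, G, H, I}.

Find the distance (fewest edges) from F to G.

4

Distance 0: F.
Distance 1: A.
Distance 2: B.
Distance 3: D.
Distance 4: G — contains G.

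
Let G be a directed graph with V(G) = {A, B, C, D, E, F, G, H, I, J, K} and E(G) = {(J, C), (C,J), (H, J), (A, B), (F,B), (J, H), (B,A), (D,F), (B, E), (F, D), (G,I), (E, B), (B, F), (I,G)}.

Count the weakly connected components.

From A: component {A, B, D, E, F}.
From C: component {C, H, J}.
From G: component {G, I}.
From K: component {K}.
That's 4 components.

4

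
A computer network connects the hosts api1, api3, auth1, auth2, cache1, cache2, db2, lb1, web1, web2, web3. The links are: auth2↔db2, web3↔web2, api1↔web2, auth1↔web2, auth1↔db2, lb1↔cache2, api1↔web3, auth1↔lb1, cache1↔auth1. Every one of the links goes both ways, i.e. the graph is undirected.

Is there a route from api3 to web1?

api3 has no edges, so nothing is reachable from it.

No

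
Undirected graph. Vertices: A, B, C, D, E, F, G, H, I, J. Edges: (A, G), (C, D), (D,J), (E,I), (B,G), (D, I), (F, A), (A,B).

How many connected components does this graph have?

From A: component {A, B, F, G}.
From C: component {C, D, E, I, J}.
From H: component {H}.
That's 3 components.

3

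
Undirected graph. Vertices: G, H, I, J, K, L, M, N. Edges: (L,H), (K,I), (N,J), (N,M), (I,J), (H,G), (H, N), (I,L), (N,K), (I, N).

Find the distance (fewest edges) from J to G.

3

Distance 0: J.
Distance 1: I, N.
Distance 2: H, K, L, M.
Distance 3: G — contains G.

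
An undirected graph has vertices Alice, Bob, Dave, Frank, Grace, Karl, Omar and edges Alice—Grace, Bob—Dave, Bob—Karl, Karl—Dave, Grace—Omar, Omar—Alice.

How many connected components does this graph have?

From Alice: component {Alice, Grace, Omar}.
From Bob: component {Bob, Dave, Karl}.
From Frank: component {Frank}.
That's 3 components.

3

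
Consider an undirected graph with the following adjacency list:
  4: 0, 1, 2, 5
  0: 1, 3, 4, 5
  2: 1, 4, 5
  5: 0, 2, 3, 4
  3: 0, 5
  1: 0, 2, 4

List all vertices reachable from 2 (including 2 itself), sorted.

Start at 2.
Its neighbours: 1, 4, 5.
Then their neighbours: 0, 3.
Every vertex is now reached.

0, 1, 2, 3, 4, 5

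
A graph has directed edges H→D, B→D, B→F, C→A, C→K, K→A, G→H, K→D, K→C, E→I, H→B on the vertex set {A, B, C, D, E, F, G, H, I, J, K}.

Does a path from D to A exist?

D has no outgoing edges, so nothing is reachable from it.

No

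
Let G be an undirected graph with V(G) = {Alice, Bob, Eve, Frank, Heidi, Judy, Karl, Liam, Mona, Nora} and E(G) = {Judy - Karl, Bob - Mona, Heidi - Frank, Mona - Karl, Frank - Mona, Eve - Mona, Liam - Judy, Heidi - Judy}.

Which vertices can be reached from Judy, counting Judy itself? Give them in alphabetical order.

Start at Judy.
Its neighbours: Heidi, Karl, Liam.
Then their neighbours: Frank, Mona.
Then next layer: Bob, Eve.
Nothing further is reachable.

Bob, Eve, Frank, Heidi, Judy, Karl, Liam, Mona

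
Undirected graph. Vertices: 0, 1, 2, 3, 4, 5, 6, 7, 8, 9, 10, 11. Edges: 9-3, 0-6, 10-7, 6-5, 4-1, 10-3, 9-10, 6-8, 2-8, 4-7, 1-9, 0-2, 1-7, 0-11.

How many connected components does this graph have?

From 0: component {0, 2, 5, 6, 8, 11}.
From 1: component {1, 3, 4, 7, 9, 10}.
That's 2 components.

2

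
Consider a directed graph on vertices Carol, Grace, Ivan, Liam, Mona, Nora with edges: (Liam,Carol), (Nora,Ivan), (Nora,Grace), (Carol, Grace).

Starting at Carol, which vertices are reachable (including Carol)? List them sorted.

Carol, Grace

Start at Carol.
Its neighbours: Grace.
Nothing further is reachable.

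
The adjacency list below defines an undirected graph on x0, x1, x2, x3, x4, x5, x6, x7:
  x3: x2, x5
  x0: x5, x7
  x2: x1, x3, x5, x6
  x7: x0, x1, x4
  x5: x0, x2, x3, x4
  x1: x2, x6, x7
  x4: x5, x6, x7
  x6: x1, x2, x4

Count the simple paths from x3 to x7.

x3–x2–x1–x6–x4–x5–x0–x7
x3–x2–x1–x6–x4–x7
x3–x2–x1–x7
x3–x2–x5–x0–x7
x3–x2–x5–x4–x6–x1–x7
x3–x2–x5–x4–x7
x3–x2–x6–x1–x7
x3–x2–x6–x4–x5–x0–x7
... and 9 more.

17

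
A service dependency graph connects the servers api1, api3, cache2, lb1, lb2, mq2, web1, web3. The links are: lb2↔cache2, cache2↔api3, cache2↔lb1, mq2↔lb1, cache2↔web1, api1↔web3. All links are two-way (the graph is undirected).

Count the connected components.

2

From api1: component {api1, web3}.
From api3: component {api3, cache2, lb1, lb2, mq2, web1}.
That's 2 components.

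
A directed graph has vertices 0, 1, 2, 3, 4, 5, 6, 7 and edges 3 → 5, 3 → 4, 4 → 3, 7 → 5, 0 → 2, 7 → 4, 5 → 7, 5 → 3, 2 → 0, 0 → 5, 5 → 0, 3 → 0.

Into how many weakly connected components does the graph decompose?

From 0: component {0, 2, 3, 4, 5, 7}.
From 1: component {1}.
From 6: component {6}.
That's 3 components.

3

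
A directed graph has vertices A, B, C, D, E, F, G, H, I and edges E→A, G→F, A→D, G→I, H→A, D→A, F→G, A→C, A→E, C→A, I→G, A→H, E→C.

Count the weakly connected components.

3

From A: component {A, C, D, E, H}.
From B: component {B}.
From F: component {F, G, I}.
That's 3 components.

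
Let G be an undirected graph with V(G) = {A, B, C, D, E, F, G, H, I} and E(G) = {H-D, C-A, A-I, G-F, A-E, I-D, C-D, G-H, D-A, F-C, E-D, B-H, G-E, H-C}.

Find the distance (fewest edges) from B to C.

Distance 0: B.
Distance 1: H.
Distance 2: C, D, G — contains C.

2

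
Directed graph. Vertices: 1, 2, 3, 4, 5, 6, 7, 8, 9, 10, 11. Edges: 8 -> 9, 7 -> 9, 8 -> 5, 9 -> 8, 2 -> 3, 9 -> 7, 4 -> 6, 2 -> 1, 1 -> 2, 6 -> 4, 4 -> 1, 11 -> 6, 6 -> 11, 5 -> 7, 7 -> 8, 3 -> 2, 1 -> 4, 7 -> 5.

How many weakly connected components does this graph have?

3

From 1: component {1, 2, 3, 4, 6, 11}.
From 5: component {5, 7, 8, 9}.
From 10: component {10}.
That's 3 components.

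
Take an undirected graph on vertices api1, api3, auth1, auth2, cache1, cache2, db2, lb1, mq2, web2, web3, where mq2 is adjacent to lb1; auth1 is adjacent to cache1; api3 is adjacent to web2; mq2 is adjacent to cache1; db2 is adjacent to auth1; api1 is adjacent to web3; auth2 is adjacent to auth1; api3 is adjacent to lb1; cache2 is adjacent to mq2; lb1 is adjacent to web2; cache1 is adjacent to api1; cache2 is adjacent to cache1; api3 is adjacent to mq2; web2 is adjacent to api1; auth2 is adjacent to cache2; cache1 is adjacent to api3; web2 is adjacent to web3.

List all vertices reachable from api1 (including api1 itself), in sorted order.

Start at api1.
Its neighbours: cache1, web2, web3.
Then their neighbours: api3, auth1, cache2, lb1, mq2.
Then next layer: auth2, db2.
Every vertex is now reached.

api1, api3, auth1, auth2, cache1, cache2, db2, lb1, mq2, web2, web3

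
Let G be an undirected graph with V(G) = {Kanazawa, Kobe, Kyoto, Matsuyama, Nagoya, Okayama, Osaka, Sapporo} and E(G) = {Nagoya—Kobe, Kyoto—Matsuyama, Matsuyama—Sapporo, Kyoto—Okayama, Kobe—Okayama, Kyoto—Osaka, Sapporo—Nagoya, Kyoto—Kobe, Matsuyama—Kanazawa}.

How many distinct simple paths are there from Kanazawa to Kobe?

3

Kanazawa–Matsuyama–Kyoto–Kobe
Kanazawa–Matsuyama–Kyoto–Okayama–Kobe
Kanazawa–Matsuyama–Sapporo–Nagoya–Kobe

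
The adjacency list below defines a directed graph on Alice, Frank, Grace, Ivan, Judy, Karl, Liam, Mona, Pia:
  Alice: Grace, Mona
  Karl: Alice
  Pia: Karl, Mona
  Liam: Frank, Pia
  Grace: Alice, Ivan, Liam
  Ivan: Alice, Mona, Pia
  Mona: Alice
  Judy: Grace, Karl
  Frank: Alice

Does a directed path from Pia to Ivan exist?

Explore from Pia.
Distance 1: reach Karl, Mona.
Distance 2: reach Alice.
Distance 3: reach Grace.
Distance 4: reach Ivan, Liam.
Found Ivan.

Yes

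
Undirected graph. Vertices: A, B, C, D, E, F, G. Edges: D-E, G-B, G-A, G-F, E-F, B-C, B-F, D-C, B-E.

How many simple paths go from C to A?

7

C–B–E–F–G–A
C–B–F–G–A
C–B–G–A
C–D–E–B–F–G–A
C–D–E–B–G–A
C–D–E–F–B–G–A
C–D–E–F–G–A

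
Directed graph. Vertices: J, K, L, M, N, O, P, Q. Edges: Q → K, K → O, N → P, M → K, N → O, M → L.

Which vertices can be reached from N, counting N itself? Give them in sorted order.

Start at N.
Its neighbours: O, P.
Nothing further is reachable.

N, O, P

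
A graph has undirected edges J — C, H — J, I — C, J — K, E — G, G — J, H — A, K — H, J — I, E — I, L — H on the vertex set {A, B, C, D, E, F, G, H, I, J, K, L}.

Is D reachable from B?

B has no edges, so nothing is reachable from it.

No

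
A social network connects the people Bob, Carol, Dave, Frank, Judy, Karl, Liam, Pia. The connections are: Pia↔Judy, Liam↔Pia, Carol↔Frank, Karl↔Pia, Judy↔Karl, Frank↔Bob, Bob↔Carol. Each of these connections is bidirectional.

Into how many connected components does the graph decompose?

3

From Bob: component {Bob, Carol, Frank}.
From Dave: component {Dave}.
From Judy: component {Judy, Karl, Liam, Pia}.
That's 3 components.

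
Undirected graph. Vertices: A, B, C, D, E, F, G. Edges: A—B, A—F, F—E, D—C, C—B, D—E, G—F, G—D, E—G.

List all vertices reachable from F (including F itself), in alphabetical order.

A, B, C, D, E, F, G

Start at F.
Its neighbours: A, E, G.
Then their neighbours: B, D.
Then next layer: C.
Every vertex is now reached.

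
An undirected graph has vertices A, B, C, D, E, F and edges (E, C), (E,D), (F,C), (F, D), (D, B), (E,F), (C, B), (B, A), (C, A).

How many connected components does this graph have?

1

From A: component {A, B, C, D, E, F}.
That's 1 component.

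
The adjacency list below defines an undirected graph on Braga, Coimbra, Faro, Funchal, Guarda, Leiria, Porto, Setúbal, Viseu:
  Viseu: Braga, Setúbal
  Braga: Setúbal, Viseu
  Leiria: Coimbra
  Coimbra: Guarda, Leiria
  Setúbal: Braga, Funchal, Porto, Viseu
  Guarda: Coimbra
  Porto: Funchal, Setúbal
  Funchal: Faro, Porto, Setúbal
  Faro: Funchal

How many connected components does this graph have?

2

From Braga: component {Braga, Faro, Funchal, Porto, Setúbal, Viseu}.
From Coimbra: component {Coimbra, Guarda, Leiria}.
That's 2 components.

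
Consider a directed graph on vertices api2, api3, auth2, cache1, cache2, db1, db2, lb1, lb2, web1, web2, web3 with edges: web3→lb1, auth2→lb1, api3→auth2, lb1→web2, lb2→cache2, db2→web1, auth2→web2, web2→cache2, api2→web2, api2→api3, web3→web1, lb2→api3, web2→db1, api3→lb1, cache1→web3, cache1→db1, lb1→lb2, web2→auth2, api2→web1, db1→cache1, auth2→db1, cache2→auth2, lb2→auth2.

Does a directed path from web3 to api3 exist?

Yes

Explore from web3.
Distance 1: reach lb1, web1.
Distance 2: reach lb2, web2.
Distance 3: reach api3, auth2, cache2, db1.
Found api3.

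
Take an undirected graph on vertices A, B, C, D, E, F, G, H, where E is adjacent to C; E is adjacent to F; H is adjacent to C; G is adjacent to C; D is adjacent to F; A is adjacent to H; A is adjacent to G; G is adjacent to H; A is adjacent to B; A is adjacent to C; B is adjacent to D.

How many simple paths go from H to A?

H–A
H–C–A
H–C–E–F–D–B–A
H–C–G–A
H–G–A
H–G–C–A
H–G–C–E–F–D–B–A

7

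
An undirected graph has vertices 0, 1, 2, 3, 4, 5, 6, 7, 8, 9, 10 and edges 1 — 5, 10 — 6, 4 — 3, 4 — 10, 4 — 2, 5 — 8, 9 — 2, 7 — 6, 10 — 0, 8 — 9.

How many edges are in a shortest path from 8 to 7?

Distance 0: 8.
Distance 1: 5, 9.
Distance 2: 1, 2.
Distance 3: 4.
Distance 4: 3, 10.
Distance 5: 0, 6.
Distance 6: 7 — contains 7.

6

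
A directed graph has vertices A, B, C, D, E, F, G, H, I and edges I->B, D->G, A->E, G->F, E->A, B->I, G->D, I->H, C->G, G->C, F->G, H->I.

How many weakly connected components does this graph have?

From A: component {A, E}.
From B: component {B, H, I}.
From C: component {C, D, F, G}.
That's 3 components.

3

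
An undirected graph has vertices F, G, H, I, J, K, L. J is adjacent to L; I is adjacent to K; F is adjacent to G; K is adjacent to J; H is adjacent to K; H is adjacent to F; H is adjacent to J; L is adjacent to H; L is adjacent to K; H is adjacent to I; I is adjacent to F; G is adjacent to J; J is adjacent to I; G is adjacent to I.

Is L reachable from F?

Explore from F.
Distance 1: reach G, H, I.
Distance 2: reach J, K, L.
Found L.

Yes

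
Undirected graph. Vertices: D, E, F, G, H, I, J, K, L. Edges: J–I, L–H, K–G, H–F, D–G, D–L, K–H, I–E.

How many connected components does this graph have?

From D: component {D, F, G, H, K, L}.
From E: component {E, I, J}.
That's 2 components.

2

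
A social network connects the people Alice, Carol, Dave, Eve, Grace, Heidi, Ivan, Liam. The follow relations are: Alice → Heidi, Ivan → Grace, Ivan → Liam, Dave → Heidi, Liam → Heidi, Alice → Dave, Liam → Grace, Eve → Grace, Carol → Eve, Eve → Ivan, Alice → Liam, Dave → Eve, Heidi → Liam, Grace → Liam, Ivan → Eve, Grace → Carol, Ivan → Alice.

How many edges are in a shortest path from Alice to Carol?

3

Distance 0: Alice.
Distance 1: Dave, Heidi, Liam.
Distance 2: Eve, Grace.
Distance 3: Carol, Ivan — contains Carol.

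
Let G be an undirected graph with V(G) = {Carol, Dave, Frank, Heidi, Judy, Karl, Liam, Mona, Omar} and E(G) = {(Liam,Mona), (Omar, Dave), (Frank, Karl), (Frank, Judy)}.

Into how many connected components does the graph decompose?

5

From Carol: component {Carol}.
From Dave: component {Dave, Omar}.
From Frank: component {Frank, Judy, Karl}.
From Heidi: component {Heidi}.
From Liam: component {Liam, Mona}.
That's 5 components.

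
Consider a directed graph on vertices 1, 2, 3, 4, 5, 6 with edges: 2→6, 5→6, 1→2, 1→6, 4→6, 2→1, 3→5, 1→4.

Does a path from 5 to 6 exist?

Explore from 5.
Distance 1: reach 6.
Found 6.

Yes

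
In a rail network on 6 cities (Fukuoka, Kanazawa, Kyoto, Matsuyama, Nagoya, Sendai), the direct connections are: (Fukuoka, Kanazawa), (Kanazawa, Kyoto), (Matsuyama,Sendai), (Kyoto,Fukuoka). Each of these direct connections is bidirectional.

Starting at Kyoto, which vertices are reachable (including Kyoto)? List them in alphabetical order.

Start at Kyoto.
Its neighbours: Fukuoka, Kanazawa.
Nothing further is reachable.

Fukuoka, Kanazawa, Kyoto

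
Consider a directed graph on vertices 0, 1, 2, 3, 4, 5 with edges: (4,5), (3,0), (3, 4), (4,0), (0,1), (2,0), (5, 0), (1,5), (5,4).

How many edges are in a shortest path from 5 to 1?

Distance 0: 5.
Distance 1: 0, 4.
Distance 2: 1 — contains 1.

2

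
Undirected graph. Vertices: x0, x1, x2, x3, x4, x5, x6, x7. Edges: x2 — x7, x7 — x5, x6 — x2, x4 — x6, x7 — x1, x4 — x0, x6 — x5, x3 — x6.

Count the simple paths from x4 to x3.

x4–x6–x3

1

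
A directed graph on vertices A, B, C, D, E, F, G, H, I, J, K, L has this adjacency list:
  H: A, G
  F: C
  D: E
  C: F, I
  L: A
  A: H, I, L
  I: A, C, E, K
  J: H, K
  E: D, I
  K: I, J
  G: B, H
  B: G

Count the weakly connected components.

From A: component {A, B, C, D, E, F, G, H, I, J, K, L}.
That's 1 component.

1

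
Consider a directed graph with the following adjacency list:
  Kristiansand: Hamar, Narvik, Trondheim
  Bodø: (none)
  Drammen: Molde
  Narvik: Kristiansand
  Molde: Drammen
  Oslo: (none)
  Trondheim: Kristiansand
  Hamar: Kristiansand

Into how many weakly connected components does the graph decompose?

4

From Bodø: component {Bodø}.
From Drammen: component {Drammen, Molde}.
From Hamar: component {Hamar, Kristiansand, Narvik, Trondheim}.
From Oslo: component {Oslo}.
That's 4 components.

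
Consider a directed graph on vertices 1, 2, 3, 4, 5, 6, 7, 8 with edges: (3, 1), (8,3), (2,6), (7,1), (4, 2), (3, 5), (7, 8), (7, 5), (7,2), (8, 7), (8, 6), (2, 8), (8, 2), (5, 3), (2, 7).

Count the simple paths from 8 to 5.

3

8→2→7→5
8→3→5
8→7→5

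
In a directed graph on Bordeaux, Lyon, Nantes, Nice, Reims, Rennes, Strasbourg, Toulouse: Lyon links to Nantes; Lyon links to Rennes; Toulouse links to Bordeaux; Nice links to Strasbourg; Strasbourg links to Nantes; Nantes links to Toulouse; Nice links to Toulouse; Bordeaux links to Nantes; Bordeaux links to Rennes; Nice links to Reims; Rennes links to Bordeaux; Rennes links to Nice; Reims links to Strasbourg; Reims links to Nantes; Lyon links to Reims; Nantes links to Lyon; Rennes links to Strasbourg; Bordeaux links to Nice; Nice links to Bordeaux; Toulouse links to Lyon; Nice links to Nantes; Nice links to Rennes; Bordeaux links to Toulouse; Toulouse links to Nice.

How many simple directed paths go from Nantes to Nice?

Nantes→Lyon→Rennes→Bordeaux→Nice
Nantes→Lyon→Rennes→Bordeaux→Toulouse→Nice
Nantes→Lyon→Rennes→Nice
Nantes→Toulouse→Bordeaux→Nice
Nantes→Toulouse→Bordeaux→Rennes→Nice
Nantes→Toulouse→Lyon→Rennes→Bordeaux→Nice
Nantes→Toulouse→Lyon→Rennes→Nice
Nantes→Toulouse→Nice

8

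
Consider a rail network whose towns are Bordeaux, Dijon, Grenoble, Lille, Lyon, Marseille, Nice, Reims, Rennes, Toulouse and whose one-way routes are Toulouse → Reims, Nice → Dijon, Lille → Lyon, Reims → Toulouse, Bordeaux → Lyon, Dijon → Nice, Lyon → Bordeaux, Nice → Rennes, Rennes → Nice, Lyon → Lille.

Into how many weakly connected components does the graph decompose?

5

From Bordeaux: component {Bordeaux, Lille, Lyon}.
From Dijon: component {Dijon, Nice, Rennes}.
From Grenoble: component {Grenoble}.
From Marseille: component {Marseille}.
From Reims: component {Reims, Toulouse}.
That's 5 components.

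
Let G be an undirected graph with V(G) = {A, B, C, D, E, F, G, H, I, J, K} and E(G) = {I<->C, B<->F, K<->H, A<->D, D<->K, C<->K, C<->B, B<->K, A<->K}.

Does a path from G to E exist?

No

G has no edges, so nothing is reachable from it.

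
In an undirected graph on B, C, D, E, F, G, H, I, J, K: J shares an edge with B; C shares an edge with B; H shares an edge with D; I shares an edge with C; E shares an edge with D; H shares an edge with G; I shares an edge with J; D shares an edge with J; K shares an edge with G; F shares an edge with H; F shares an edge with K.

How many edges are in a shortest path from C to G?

Distance 0: C.
Distance 1: B, I.
Distance 2: J.
Distance 3: D.
Distance 4: E, H.
Distance 5: F, G — contains G.

5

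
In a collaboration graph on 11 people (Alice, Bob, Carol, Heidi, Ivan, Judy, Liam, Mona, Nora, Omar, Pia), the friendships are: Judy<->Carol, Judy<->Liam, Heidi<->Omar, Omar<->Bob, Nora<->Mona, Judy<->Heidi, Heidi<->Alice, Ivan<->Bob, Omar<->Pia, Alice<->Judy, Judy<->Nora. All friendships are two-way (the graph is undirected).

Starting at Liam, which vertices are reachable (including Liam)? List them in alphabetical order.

Start at Liam.
Its neighbours: Judy.
Then their neighbours: Alice, Carol, Heidi, Nora.
Then next layer: Mona, Omar.
Then next layer: Bob, Pia.
Then next layer: Ivan.
Every vertex is now reached.

Alice, Bob, Carol, Heidi, Ivan, Judy, Liam, Mona, Nora, Omar, Pia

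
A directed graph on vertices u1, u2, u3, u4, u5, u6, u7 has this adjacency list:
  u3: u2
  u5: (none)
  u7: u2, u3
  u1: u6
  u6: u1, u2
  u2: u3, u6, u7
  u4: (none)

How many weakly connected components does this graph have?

3

From u1: component {u1, u2, u3, u6, u7}.
From u4: component {u4}.
From u5: component {u5}.
That's 3 components.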